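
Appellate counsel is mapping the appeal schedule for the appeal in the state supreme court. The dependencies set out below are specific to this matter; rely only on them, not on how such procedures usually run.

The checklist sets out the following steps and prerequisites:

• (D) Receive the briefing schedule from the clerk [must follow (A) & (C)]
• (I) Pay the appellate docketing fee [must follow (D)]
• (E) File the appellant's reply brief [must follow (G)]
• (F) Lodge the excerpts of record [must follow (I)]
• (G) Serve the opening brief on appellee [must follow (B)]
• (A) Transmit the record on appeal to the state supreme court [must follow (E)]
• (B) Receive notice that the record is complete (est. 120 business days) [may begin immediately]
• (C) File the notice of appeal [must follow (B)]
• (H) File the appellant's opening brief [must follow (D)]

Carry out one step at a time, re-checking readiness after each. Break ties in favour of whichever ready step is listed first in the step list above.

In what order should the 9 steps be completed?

Only (B) has no prerequisites, so it is first.
Now (G) and (C) have their prerequisites met. (G) is listed earlier, so (G) next.
(E) now also ready, so the ready set is {(E), (C)}; (E) is listed earlier → (E).
(A) now also ready, so the ready set is {(A), (C)}; (A) is listed earlier → (A).
That leaves (C) as the only ready step → (C).
(D) is the only step now ready → (D).
Ready: (I) and (H). (I) is listed earlier → (I).
(F) now also ready, so the ready set is {(F), (H)}; (F) is listed earlier → (F).
(H) needed (D), now all done → (H).

(B), (G), (E), (A), (C), (D), (I), (F), (H)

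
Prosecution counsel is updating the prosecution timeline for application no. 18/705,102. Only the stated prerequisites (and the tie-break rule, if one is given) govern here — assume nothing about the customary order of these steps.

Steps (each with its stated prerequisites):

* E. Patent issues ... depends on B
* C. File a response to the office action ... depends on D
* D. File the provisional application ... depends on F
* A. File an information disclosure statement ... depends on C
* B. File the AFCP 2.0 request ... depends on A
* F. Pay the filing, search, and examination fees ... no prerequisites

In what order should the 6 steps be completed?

F D C A B E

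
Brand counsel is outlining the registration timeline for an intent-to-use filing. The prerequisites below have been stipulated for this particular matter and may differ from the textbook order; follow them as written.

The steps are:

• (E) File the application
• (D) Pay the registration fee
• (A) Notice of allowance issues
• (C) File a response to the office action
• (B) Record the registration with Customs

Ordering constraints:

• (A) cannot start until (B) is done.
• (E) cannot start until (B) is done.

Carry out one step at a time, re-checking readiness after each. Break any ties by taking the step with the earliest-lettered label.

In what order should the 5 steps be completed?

(B), (A), (C), (D), (E)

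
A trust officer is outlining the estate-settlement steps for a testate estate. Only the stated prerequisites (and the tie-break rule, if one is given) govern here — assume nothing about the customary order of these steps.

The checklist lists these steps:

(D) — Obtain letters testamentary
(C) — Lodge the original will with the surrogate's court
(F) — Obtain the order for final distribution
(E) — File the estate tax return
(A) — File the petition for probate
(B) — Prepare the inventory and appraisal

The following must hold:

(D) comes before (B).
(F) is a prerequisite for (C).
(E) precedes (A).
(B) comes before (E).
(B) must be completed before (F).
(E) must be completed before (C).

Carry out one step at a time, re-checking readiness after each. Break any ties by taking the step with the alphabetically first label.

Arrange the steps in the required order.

Only (D) has no prerequisites, so it is first.
That leaves (B) as the only ready step → (B).
Now (E) and (F) have their prerequisites met. (E) has the earlier label, so (E) next.
(A) now also ready, so the ready set is {(A), (F)}; (A) has the earlier label → (A).
That leaves (F) as the only ready step → (F).
(C) needed (E) and (F), now all done → (C).

(D), (B), (E), (A), (F), (C)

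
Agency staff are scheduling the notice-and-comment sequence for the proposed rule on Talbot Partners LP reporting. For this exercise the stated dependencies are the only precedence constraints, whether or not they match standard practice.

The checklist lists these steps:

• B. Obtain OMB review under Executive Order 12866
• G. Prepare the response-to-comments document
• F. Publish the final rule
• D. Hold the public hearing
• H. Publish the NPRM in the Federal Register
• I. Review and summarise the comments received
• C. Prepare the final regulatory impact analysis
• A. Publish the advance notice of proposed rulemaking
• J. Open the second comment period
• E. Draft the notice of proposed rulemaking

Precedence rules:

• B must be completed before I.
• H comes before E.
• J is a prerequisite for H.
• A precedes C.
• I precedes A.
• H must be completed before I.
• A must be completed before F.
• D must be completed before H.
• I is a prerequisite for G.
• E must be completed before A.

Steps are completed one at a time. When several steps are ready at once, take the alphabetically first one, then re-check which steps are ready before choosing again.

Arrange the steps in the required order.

B, D, J, H, E, I, A, C, F, G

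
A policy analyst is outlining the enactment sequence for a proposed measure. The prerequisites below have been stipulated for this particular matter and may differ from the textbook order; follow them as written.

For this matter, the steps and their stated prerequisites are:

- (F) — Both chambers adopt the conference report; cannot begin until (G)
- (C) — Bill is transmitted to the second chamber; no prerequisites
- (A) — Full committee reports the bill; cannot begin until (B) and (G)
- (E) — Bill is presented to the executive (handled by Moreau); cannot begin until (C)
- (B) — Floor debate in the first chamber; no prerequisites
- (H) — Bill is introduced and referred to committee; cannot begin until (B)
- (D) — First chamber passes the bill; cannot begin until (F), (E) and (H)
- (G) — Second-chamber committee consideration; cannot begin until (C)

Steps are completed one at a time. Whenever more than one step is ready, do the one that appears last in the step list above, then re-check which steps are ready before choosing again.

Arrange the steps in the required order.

(B), (H), (C), (G), (E), (A), (F), (D)

(B) and (C) have no prerequisites; (B) is listed later, so (B) is first.
(H) now also ready, so the ready set is {(H), (C)}; (H) is listed later → (H).
That leaves (C) as the only ready step → (C).
Ready: (G) and (E). (G) is listed later → (G).
Ready: (E), (A) and (F). (E) is listed later → (E).
(A) and (F) are both available; (A) is listed later → (A).
(F) needed (G), now all done → (F).
(D) needed (H), (E) and (F), now all done → (D).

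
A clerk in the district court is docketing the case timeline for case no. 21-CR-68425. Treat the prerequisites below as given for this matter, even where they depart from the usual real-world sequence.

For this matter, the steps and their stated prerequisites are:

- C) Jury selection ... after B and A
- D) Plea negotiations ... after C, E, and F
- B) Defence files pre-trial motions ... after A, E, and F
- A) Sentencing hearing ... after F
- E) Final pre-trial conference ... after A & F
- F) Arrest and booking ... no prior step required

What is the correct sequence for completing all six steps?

F has no prerequisites → F first.
A is the only step now ready → A.
E needed A and F, now all done → E.
B needed A, E and F, now all done → B.
Next only C has its prerequisites met → C.
That leaves D as the only ready step → D.

F, A, E, B, C, D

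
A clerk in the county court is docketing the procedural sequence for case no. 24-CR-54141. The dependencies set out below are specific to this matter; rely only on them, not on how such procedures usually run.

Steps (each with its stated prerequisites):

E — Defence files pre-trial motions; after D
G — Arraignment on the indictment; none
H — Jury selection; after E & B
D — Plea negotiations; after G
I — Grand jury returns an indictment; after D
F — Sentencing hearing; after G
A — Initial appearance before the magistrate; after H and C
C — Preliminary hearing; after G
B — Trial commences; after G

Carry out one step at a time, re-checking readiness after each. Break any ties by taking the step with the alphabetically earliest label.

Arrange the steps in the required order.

G → B → C → D → E → F → H → A → I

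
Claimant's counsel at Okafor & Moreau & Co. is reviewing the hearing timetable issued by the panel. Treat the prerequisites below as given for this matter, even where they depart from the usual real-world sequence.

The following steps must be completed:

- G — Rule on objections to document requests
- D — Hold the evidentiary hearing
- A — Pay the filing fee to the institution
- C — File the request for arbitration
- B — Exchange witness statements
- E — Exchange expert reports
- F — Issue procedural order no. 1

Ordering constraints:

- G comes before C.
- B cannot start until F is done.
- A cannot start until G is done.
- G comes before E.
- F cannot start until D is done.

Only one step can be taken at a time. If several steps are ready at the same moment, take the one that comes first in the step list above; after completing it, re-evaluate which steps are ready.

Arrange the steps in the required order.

G D A C E F B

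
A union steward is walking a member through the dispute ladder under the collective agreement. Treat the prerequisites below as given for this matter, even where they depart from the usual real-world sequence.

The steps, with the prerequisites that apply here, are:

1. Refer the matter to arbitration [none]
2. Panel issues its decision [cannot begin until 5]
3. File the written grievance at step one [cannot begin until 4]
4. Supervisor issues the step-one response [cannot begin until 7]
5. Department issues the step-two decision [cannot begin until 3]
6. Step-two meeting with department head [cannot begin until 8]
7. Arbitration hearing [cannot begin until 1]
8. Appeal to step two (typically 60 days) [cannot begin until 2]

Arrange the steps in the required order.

1, 7, 4, 3, 5, 2, 8, 6

Only 1 has no prerequisites, so it is first.
7 needed 1, now all done → 7.
4 needed 7, now all done → 4.
That leaves 3 as the only ready step → 3.
5 needed 3, now all done → 5.
That leaves 2 as the only ready step → 2.
8 is the only step now ready → 8.
6 is the only step now ready → 6.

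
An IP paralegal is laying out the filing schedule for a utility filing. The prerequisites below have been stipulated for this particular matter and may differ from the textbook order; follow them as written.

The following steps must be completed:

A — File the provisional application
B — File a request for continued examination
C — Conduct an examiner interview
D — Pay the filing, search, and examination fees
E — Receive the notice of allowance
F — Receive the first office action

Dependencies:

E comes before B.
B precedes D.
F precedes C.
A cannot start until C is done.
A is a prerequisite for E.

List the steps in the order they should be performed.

F → C → A → E → B → D

F has no prerequisites → F first.
That leaves C as the only ready step → C.
A needed C, now all done → A.
Next only E has its prerequisites met → E.
Next only B has its prerequisites met → B.
D needed B, now all done → D.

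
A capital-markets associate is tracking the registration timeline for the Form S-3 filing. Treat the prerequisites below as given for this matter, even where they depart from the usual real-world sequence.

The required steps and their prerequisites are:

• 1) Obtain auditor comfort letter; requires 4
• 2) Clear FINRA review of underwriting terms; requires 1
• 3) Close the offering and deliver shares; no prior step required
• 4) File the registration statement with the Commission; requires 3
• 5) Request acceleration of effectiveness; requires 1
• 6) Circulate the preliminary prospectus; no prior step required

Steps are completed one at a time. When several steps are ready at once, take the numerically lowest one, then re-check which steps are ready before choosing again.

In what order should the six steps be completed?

3 and 6 have no prerequisites; 3 has the earlier label, so 3 is first.
4 now also ready, so the ready set is {4, 6}; 4 has the earlier label → 4.
Now 1 and 6 have their prerequisites met. 1 has the earlier label, so 1 next.
2 and 5 now also ready, so the ready set is {2, 5, 6}; 2 has the earlier label → 2.
Ready: 5 and 6. 5 has the earlier label → 5.
6 is the only step now ready → 6.

3 4 1 2 5 6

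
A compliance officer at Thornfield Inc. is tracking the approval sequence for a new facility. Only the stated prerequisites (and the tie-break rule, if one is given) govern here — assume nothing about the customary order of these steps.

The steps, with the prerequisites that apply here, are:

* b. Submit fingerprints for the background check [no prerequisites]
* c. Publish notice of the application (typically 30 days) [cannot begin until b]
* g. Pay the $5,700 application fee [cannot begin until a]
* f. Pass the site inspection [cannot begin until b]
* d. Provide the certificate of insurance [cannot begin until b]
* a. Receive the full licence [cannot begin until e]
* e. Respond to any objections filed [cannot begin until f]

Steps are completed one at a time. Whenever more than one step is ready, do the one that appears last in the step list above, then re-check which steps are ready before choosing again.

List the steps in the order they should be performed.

b d f e a g c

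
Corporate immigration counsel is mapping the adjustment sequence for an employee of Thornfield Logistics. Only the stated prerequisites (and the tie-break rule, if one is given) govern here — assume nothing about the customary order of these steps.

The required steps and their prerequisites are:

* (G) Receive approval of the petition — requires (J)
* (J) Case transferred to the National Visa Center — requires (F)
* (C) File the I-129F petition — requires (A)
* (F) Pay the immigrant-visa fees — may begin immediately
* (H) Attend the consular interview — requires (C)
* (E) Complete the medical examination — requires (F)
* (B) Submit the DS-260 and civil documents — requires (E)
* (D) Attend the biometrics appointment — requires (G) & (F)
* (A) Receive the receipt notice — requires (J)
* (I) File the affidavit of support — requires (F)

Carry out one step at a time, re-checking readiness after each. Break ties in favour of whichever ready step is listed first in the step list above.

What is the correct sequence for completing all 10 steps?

(F), (J), (G), (E), (B), (D), (A), (C), (H), (I)

(F) is the only step with nothing outstanding, so it goes first.
Now (J), (E) and (I) have their prerequisites met. (J) is listed earlier, so (J) next.
Now (G), (E), (A) and (I) have their prerequisites met. (G) is listed earlier, so (G) next.
(D) now also ready, so the ready set is {(E), (D), (A), (I)}; (E) is listed earlier → (E).
(B) now also ready, so the ready set is {(B), (D), (A), (I)}; (B) is listed earlier → (B).
Ready: (D), (A) and (I). (D) is listed earlier → (D).
(A) and (I) are both available; (A) is listed earlier → (A).
Ready: (C) and (I). (C) is listed earlier → (C).
Ready: (H) and (I). (H) is listed earlier → (H).
Next only (I) has its prerequisites met → (I).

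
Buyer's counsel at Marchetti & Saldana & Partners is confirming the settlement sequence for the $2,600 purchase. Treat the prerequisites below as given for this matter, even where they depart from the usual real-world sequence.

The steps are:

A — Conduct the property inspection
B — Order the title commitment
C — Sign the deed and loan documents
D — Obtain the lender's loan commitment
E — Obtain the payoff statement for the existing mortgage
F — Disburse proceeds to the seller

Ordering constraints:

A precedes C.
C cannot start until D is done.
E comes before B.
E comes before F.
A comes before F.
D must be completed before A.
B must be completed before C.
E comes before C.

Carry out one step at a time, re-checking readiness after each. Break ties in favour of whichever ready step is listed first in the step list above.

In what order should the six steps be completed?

Nothing is required for D and E. D is listed earlier → D first.
Ready: A and E. A is listed earlier → A.
Next only E has its prerequisites met → E.
Now B and F have their prerequisites met. B is listed earlier, so B next.
Ready: C and F. C is listed earlier → C.
F needed A and E, now all done → F.

D A E B C F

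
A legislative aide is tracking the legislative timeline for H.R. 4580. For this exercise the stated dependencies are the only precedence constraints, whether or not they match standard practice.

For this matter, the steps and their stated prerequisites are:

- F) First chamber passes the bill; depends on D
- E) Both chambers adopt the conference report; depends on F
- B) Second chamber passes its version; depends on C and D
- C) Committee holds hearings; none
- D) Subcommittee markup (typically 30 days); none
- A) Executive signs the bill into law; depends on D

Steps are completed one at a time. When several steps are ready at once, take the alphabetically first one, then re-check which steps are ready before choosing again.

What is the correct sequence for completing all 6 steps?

C, D, A, B, F, E

C and D have no prerequisites; C has the earlier label, so C is first.
D is the only step now ready → D.
Now A, B and F have their prerequisites met. A has the earlier label, so A next.
Ready: B and F. B has the earlier label → B.
F needed D, now all done → F.
Next only E has its prerequisites met → E.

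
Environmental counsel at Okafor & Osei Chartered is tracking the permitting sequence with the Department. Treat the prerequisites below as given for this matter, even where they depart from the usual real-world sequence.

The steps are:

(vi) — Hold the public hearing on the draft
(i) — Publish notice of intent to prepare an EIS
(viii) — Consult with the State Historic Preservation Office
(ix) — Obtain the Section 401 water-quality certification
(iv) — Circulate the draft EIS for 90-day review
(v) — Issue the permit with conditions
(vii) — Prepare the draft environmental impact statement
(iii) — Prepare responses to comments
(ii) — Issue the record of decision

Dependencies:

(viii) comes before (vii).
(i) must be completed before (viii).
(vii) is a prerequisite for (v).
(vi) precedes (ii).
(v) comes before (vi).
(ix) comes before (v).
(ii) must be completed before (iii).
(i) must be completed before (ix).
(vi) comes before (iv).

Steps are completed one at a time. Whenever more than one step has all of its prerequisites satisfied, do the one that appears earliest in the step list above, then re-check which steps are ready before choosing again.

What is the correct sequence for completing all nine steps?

(i), (viii), (ix), (vii), (v), (vi), (iv), (ii), (iii)

Only (i) has no prerequisites, so it is first.
Now (viii) and (ix) have their prerequisites met. (viii) is listed earlier, so (viii) next.
(vii) now also ready, so the ready set is {(ix), (vii)}; (ix) is listed earlier → (ix).
Next only (vii) has its prerequisites met → (vii).
That leaves (v) as the only ready step → (v).
(vi) needed (v), now all done → (vi).
(iv) and (ii) are both available; (iv) is listed earlier → (iv).
That leaves (ii) as the only ready step → (ii).
That leaves (iii) as the only ready step → (iii).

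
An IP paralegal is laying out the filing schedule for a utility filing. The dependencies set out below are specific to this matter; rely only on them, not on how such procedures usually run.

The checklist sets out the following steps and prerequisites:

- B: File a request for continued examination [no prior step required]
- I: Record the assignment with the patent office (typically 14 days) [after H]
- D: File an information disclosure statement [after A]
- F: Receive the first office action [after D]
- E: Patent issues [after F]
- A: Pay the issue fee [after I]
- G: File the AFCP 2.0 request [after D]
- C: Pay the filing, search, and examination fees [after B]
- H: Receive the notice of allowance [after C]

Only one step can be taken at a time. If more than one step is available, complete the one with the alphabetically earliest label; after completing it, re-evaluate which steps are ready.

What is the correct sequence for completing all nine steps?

B, C, H, I, A, D, F, E, G

Only B has no prerequisites, so it is first.
C needed B, now all done → C.
H needed C, now all done → H.
I needed H, now all done → I.
A is the only step now ready → A.
D is the only step now ready → D.
F and G are both available; F has the earlier label → F.
E now also ready, so the ready set is {E, G}; E has the earlier label → E.
G needed D, now all done → G.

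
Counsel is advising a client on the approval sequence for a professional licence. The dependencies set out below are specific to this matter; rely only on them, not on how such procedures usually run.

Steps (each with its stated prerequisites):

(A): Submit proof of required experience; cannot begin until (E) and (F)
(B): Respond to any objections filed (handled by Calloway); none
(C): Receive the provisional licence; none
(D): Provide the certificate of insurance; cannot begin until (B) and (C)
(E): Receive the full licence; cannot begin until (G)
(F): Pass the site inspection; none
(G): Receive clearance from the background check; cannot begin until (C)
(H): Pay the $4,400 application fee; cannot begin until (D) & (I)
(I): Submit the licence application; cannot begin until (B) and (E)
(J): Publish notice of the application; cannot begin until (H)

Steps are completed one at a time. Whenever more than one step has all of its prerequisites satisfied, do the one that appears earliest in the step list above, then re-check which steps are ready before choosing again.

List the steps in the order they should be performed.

(B) → (C) → (D) → (F) → (G) → (E) → (A) → (I) → (H) → (J)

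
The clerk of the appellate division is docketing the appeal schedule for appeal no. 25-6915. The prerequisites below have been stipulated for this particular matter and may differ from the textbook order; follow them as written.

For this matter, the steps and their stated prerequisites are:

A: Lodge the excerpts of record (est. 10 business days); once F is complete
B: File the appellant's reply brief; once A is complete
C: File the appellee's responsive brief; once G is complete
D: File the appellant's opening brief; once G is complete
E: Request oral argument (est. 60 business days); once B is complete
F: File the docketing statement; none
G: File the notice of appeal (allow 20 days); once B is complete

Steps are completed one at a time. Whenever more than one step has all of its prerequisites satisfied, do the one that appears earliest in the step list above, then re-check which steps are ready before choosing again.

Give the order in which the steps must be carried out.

F has no prerequisites → F first.
A needed F, now all done → A.
B is the only step now ready → B.
Now E and G have their prerequisites met. E is listed earlier, so E next.
G needed B, now all done → G.
C and D are both available; C is listed earlier → C.
D is the only step now ready → D.

F A B E G C D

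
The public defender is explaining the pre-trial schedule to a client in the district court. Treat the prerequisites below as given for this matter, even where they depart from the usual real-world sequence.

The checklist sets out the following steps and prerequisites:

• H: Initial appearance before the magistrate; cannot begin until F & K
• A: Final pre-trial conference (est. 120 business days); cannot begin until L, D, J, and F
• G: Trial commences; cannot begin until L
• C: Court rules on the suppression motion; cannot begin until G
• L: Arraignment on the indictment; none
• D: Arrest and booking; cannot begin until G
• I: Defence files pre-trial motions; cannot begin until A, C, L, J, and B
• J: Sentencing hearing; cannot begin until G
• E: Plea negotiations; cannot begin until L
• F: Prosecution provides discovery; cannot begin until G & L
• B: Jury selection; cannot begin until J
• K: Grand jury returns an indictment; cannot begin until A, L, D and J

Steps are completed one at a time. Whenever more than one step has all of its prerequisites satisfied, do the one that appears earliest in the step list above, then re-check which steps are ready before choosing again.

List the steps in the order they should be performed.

L → G → C → D → J → E → F → A → B → I → K → H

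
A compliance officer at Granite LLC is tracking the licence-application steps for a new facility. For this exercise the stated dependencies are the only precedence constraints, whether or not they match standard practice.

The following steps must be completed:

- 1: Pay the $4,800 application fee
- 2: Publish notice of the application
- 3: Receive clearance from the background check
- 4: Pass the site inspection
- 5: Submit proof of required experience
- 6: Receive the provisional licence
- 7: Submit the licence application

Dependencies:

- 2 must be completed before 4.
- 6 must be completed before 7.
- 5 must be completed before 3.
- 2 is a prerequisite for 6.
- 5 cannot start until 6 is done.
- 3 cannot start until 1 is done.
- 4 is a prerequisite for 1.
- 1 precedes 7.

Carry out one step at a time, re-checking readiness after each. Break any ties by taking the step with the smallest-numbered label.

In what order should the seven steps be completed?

2 has no prerequisites → 2 first.
Now 4 and 6 have their prerequisites met. 4 has the earlier label, so 4 next.
1 now also ready, so the ready set is {1, 6}; 1 has the earlier label → 1.
Next only 6 has its prerequisites met → 6.
Ready: 5 and 7. 5 has the earlier label → 5.
3 and 7 are both available; 3 has the earlier label → 3.
That leaves 7 as the only ready step → 7.

2 4 1 6 5 3 7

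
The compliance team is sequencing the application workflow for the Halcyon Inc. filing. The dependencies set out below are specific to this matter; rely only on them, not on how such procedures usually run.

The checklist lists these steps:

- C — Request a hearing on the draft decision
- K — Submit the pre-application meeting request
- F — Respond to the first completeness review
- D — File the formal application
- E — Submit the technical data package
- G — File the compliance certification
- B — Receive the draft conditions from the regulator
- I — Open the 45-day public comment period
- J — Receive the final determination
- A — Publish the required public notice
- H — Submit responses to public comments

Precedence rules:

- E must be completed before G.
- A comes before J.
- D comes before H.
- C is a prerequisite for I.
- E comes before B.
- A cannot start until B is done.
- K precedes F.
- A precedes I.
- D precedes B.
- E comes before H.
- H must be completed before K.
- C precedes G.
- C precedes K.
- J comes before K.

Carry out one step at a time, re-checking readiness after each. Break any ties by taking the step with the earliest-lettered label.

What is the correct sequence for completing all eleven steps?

C, D and E have no prerequisites; C has the earlier label, so C is first.
Ready: D and E. D has the earlier label → D.
That leaves E as the only ready step → E.
Now B, G and H have their prerequisites met. B has the earlier label, so B next.
A now also ready, so the ready set is {A, G, H}; A has the earlier label → A.
I and J now also ready, so the ready set is {G, H, I, J}; G has the earlier label → G.
Now H, I and J have their prerequisites met. H has the earlier label, so H next.
Now I and J have their prerequisites met. I has the earlier label, so I next.
Next only J has its prerequisites met → J.
K is the only step now ready → K.
F is the only step now ready → F.

C D E B A G H I J K F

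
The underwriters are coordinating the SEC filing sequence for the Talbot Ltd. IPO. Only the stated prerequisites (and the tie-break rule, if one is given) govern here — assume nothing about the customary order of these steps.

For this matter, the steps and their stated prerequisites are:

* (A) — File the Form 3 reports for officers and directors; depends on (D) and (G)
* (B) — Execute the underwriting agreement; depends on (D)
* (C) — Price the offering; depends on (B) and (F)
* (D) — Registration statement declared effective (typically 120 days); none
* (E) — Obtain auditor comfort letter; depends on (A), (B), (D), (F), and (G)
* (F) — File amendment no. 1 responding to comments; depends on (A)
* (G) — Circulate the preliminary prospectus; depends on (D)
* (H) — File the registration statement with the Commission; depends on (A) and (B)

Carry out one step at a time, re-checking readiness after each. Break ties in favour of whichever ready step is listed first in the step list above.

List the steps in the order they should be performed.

(D), (B), (G), (A), (F), (C), (E), (H)

(D) is the only step with nothing outstanding, so it goes first.
(B) and (G) are both available; (B) is listed earlier → (B).
(G) is the only step now ready → (G).
Next only (A) has its prerequisites met → (A).
(F) and (H) are both available; (F) is listed earlier → (F).
Ready: (C), (E) and (H). (C) is listed earlier → (C).
Ready: (E) and (H). (E) is listed earlier → (E).
Next only (H) has its prerequisites met → (H).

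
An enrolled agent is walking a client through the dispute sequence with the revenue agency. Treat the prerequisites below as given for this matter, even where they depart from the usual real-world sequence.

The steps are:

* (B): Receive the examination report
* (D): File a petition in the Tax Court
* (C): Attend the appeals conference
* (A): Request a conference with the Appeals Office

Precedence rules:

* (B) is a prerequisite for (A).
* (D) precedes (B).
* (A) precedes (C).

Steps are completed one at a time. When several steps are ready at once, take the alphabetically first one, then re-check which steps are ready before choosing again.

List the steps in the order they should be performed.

(D) has no prerequisites → (D) first.
Next only (B) has its prerequisites met → (B).
(A) needed (B), now all done → (A).
(C) needed (A), now all done → (C).

(D), (B), (A), (C)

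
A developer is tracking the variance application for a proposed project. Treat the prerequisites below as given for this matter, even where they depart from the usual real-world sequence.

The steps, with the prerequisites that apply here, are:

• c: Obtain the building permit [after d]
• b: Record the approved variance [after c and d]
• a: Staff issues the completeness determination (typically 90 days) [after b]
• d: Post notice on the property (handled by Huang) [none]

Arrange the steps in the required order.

d has no prerequisites → d first.
Next only c has its prerequisites met → c.
Next only b has its prerequisites met → b.
Next only a has its prerequisites met → a.

d → c → b → a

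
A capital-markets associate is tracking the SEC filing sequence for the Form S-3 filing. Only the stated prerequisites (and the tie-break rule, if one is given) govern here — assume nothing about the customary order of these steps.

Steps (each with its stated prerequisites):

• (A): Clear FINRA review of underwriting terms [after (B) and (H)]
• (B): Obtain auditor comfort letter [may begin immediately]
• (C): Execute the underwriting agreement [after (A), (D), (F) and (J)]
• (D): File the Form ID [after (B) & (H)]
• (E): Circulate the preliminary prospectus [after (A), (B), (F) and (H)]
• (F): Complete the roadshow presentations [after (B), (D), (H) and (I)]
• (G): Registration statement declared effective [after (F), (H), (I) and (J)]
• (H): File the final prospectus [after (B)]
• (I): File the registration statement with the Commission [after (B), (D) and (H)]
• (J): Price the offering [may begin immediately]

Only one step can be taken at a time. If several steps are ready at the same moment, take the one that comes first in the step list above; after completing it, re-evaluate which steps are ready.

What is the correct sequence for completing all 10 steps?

(B) → (H) → (A) → (D) → (I) → (F) → (E) → (J) → (C) → (G)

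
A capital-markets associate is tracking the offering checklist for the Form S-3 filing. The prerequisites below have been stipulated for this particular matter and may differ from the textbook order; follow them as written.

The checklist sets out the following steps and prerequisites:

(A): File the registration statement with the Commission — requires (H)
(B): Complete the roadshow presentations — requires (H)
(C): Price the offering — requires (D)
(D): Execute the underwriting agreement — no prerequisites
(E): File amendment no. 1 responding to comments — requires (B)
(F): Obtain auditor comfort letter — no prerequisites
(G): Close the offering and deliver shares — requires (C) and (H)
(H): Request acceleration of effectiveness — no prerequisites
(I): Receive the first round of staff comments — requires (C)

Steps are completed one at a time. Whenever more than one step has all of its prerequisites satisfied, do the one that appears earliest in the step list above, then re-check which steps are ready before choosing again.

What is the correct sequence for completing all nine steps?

Nothing is required for (D), (F) and (H). (D) is listed earlier → (D) first.
Now (C), (F) and (H) have their prerequisites met. (C) is listed earlier, so (C) next.
Now (F), (H) and (I) have their prerequisites met. (F) is listed earlier, so (F) next.
Ready: (H) and (I). (H) is listed earlier → (H).
(A), (B), (G) and (I) are all available; (A) is listed earlier → (A).
(B), (G) and (I) are all available; (B) is listed earlier → (B).
Now (E), (G) and (I) have their prerequisites met. (E) is listed earlier, so (E) next.
(G) and (I) are both available; (G) is listed earlier → (G).
That leaves (I) as the only ready step → (I).

(D), (C), (F), (H), (A), (B), (E), (G), (I)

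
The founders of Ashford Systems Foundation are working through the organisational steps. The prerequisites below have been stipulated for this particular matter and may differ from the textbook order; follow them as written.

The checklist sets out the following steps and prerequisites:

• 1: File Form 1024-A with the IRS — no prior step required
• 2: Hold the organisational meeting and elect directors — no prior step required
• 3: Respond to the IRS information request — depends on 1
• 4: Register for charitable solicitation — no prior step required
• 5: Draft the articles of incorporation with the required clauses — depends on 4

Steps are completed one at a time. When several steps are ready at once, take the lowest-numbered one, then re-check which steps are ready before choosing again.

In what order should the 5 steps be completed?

1, 2 and 4 have no prerequisites; 1 has the earlier label, so 1 is first.
3 now also ready, so the ready set is {2, 3, 4}; 2 has the earlier label → 2.
Now 3 and 4 have their prerequisites met. 3 has the earlier label, so 3 next.
4 is the only step now ready → 4.
Next only 5 has its prerequisites met → 5.

1, 2, 3, 4, 5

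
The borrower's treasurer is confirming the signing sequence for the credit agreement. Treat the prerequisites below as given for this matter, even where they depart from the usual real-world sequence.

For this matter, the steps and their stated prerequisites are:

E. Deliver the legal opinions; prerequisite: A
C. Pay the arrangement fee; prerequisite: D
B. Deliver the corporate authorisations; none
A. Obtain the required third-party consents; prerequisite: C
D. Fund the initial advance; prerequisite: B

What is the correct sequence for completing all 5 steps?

B, D, C, A, E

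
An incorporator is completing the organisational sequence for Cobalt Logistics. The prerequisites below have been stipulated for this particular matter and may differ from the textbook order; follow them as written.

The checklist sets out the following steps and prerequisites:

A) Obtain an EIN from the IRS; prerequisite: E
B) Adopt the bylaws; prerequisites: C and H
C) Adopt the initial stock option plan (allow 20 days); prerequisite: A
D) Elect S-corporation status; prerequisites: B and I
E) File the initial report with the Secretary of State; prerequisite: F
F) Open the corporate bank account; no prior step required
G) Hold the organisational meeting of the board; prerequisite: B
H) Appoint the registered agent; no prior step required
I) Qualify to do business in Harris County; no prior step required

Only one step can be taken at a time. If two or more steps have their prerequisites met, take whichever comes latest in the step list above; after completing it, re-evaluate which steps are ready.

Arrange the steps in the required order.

I, H and F have no prerequisites; I is listed later, so I is first.
Now H and F have their prerequisites met. H is listed later, so H next.
That leaves F as the only ready step → F.
E needed F, now all done → E.
A needed E, now all done → A.
C is the only step now ready → C.
B needed H and C, now all done → B.
Ready: G and D. G is listed later → G.
That leaves D as the only ready step → D.

I, H, F, E, A, C, B, G, D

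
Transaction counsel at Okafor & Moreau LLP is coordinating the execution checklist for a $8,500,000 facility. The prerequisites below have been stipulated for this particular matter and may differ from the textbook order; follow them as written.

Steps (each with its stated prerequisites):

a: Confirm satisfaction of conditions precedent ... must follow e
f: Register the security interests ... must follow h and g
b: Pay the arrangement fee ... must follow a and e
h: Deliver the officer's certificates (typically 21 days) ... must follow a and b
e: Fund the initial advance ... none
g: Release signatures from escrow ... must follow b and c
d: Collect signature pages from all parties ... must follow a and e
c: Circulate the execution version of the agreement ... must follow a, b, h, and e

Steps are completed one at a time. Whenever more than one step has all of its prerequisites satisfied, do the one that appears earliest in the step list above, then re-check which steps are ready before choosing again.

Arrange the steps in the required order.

e, a, b, h, d, c, g, f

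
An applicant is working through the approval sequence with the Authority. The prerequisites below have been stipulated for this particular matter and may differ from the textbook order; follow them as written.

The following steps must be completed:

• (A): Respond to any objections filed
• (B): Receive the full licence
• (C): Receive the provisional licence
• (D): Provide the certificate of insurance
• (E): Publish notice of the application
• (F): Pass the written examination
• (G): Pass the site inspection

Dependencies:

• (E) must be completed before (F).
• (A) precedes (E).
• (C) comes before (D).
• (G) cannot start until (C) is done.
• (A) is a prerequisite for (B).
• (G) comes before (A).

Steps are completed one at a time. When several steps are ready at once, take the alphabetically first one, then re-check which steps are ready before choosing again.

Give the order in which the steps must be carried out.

Only (C) has no prerequisites, so it is first.
Ready: (D) and (G). (D) has the earlier label → (D).
(G) needed (C), now all done → (G).
(A) needed (G), now all done → (A).
Ready: (B) and (E). (B) has the earlier label → (B).
Next only (E) has its prerequisites met → (E).
That leaves (F) as the only ready step → (F).

(C), (D), (G), (A), (B), (E), (F)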